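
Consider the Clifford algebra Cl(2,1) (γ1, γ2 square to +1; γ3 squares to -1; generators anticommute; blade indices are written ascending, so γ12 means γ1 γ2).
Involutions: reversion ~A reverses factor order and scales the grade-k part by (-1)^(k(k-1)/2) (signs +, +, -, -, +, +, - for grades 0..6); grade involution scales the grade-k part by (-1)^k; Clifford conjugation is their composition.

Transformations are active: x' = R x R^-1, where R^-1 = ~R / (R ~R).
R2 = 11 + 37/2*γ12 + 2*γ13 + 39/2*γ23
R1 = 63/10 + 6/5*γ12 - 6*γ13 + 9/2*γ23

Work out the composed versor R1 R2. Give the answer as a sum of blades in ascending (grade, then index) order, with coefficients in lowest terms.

Distribute over the terms of R1 (each basis-blade product reordered to ascending indices, repeated generators contracted through their squares):
(63/10) R2 = 693/10 + 2331/20*γ12 + 63/5*γ13 + 2457/20*γ23
(6/5*γ12) R2 = -111/5 + 66/5*γ12 + 117/5*γ13 - 12/5*γ23
(-6*γ13) R2 = -12 - 117*γ12 - 66*γ13 - 111*γ23
(9/2*γ23) R2 = 351/4 - 9*γ12 - 333/4*γ13 + 99/2*γ23
Summing the partial products and collecting blades:
Answer: 2457/20 + 15/4*γ12 - 453/4*γ13 + 1179/20*γ23


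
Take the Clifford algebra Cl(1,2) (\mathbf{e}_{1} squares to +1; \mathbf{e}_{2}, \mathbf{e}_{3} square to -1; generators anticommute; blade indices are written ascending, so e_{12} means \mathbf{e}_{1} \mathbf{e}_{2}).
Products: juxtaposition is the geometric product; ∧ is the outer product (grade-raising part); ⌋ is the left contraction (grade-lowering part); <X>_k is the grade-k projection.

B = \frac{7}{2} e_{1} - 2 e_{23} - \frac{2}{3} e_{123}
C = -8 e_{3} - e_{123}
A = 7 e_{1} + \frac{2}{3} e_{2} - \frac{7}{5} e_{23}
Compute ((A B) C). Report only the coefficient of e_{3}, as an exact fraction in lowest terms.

step 1: \frac{217}{10} - \frac{14}{15} e_{1} + \frac{4}{3} e_{3} - \frac{7}{3} e_{12} - \frac{4}{9} e_{13} - \frac{14}{3} e_{23} - \frac{189}{10} e_{123}
step 2: -\frac{247}{30} - \frac{74}{9} e_{1} - \frac{340}{9} e_{2} - \frac{2569}{15} e_{3} - \frac{2248}{15} e_{12} + \frac{112}{15} e_{13} + \frac{14}{15} e_{23} - \frac{91}{30} e_{123}
Answer: -\frac{2569}{15}


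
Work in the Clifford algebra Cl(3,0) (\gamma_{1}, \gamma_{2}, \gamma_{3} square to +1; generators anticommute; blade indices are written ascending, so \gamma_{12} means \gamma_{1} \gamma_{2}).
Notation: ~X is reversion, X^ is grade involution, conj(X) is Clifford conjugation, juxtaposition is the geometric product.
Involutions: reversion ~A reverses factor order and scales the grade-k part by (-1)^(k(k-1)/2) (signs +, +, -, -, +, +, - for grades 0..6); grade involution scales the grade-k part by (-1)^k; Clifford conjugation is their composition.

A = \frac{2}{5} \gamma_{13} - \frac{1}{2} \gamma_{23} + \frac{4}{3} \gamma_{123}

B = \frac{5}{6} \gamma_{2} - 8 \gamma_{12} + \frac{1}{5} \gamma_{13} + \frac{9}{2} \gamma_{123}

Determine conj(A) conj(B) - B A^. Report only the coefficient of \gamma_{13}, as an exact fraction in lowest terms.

first term: -\frac{152}{25} - \frac{9}{4} \gamma_{1} - \frac{31}{15} \gamma_{2} - \frac{41}{4} \gamma_{3} - \frac{1}{10} \gamma_{12} - \frac{26}{9} \gamma_{13} - \frac{16}{5} \gamma_{23} - \frac{1}{3} \gamma_{123}
second term: \frac{148}{25} + \frac{9}{4} \gamma_{1} + \frac{23}{15} \gamma_{2} - \frac{133}{12} \gamma_{3} + \frac{1}{10} \gamma_{12} + \frac{46}{9} \gamma_{13} + \frac{16}{5} \gamma_{23} - \frac{1}{3} \gamma_{123}
Answer: -8


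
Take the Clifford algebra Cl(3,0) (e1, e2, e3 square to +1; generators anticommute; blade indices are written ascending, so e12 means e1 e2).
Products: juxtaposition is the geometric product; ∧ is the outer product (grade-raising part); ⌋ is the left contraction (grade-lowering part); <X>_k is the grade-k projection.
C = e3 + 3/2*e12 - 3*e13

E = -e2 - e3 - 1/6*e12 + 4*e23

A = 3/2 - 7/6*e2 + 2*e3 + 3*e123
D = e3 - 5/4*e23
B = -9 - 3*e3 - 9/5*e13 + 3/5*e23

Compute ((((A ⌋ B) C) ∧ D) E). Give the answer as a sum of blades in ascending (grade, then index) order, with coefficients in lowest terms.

step 1: -39/2 + 18/5*e1 - 6/5*e2 - 26/5*e3 - 27/10*e13 + 9/10*e23
step 2: -133/10 - 33/2*e1 + 63/10*e2 - 303/10*e3 - 639/20*e12 + 243/4*e13 - 21/4*e23 - 57/5*e123
step 3: -133/10*e3 - 33/2*e13 + 917/40*e23 - 453/40*e123
step 4: -392/5 + 309/5*e1 + 1211/40*e2 + 1683/80*e3 + 3093/40*e12 - 1801/240*e13 - 211/20*e23 - 857/60*e123
Answer: -392/5 + 309/5*e1 + 1211/40*e2 + 1683/80*e3 + 3093/40*e12 - 1801/240*e13 - 211/20*e23 - 857/60*e123


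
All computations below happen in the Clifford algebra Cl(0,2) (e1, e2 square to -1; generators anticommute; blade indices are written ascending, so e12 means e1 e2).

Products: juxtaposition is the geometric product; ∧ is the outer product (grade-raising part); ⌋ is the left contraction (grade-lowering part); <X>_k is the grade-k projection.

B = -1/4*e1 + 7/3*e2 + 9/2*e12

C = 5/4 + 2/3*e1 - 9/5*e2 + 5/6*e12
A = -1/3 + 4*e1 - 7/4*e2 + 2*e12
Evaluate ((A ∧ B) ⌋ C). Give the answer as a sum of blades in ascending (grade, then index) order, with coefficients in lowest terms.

step 1: 1/12*e1 - 7/9*e2 + 355/48*e12
step 2: -1219/160 - 35/54*e1 - 5/72*e2
Answer: -1219/160 - 35/54*e1 - 5/72*e2


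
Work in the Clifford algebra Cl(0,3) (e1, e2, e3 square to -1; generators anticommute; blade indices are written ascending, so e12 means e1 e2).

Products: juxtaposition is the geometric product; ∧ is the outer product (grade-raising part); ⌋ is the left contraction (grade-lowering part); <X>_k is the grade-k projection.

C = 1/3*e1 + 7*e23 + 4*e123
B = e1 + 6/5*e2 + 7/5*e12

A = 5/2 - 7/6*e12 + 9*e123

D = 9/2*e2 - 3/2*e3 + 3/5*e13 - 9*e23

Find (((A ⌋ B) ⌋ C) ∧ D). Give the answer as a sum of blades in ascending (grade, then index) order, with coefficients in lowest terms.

step 1: 49/30 + 5/2*e1 + 3*e2 + 7/2*e12
step 2: -5/6 + 49/90*e1 - 35*e3 + 12*e13 + 43/30*e23 + 98/15*e123
step 3: -15/4*e2 + 5/4*e3 + 49/20*e12 - 79/60*e13 + 165*e23 - 589/10*e123
Answer: -15/4*e2 + 5/4*e3 + 49/20*e12 - 79/60*e13 + 165*e23 - 589/10*e123


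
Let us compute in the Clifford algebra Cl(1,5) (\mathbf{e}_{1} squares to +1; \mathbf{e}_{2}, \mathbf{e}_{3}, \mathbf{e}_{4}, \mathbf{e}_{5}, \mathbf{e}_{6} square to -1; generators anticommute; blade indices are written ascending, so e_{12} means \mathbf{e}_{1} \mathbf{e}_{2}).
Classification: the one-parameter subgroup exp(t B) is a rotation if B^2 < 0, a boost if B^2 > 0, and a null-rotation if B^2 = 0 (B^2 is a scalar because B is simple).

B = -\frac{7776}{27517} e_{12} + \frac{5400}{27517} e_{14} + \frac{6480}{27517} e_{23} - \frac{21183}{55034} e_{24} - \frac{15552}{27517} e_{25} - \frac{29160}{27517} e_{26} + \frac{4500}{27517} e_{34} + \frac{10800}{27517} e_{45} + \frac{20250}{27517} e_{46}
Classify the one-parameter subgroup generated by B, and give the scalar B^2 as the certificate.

B^2 term by term: the squares give (-\frac{7776}{27517})^2*(e_{12})^2 + (\frac{5400}{27517})^2*(e_{14})^2 + (\frac{6480}{27517})^2*(e_{23})^2 + (-\frac{21183}{55034})^2*(e_{24})^2 + (-\frac{15552}{27517})^2*(e_{25})^2 + (-\frac{29160}{27517})^2*(e_{26})^2 + (\frac{4500}{27517})^2*(e_{34})^2 + (\frac{10800}{27517})^2*(e_{45})^2 + (\frac{20250}{27517})^2*(e_{46})^2 = \frac{60466176}{757185289}*(+1) + \frac{29160000}{757185289}*(+1) + \frac{41990400}{757185289}*(-1) + \frac{448719489}{3028741156}*(-1) + \frac{241864704}{757185289}*(-1) + \frac{850305600}{757185289}*(-1) + \frac{20250000}{757185289}*(-1) + \frac{116640000}{757185289}*(-1) + \frac{410062500}{757185289}*(-1) = -\frac{9}{4} (each basis 2-blade squares to minus the product of its generators' squares); cross terms between blades sharing an index anticommute and cancel; the commuting (index-disjoint) pairs give grade-4 terms 2*c*c'*(blade product), which cancel blade by blade — e_{1234}: -\frac{69984000}{757185289} + \frac{69984000}{757185289} = 0; e_{1245}: -\frac{167961600}{757185289} + \frac{167961600}{757185289} = 0; e_{1246}: -\frac{314928000}{757185289} + \frac{314928000}{757185289} = 0; e_{2345}: \frac{139968000}{757185289} - \frac{139968000}{757185289} = 0; e_{2346}: \frac{262440000}{757185289} - \frac{262440000}{757185289} = 0; e_{2456}: \frac{629856000}{757185289} - \frac{629856000}{757185289} = 0 — confirming B is simple. So B^2 = -\frac{9}{4}.
Answer: rotation, certificate B^2 = -\frac{9}{4}. The invariant at work: B^2 = -\frac{9}{4} is unchanged by conjugation, hence its sign classifies the subgroup whatever basis B is written in.


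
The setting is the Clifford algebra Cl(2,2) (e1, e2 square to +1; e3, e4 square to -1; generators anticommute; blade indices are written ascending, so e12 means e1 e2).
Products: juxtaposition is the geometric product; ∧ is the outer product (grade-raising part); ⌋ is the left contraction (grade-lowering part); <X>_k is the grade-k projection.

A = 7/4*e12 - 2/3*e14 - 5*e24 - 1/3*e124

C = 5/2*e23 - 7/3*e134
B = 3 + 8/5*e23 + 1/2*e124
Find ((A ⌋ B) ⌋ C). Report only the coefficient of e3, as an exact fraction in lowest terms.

step 1: -1/6 - 5/2*e1 + 1/3*e2 - 7/8*e4
step 2: 5/6*e3 - 49/24*e13 - 5/12*e23 + 35/6*e34 + 7/18*e134
Answer: 5/6


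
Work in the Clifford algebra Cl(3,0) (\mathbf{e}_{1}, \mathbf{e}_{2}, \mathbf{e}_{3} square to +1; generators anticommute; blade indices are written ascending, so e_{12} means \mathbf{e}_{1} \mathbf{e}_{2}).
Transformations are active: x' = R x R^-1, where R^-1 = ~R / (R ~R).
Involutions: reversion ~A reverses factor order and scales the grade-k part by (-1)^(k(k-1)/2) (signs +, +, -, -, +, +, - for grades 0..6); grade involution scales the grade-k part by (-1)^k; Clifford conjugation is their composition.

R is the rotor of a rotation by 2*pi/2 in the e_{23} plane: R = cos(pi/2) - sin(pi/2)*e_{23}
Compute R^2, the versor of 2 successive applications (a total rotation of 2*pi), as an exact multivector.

Rotor phase runs at HALF the rotation angle; powers of one rotor simply add phase, so after 2 steps in e_{23} the phase is 2*pi/2 = \pi and R^2 = cos(\pi) - sin(\pi)*e_{23}.
cos(\pi) = -1 and sin(\pi) = 0, so R^2 = -1. The total rotation 2*pi is 1 full turn, so every vector returns to itself, yet the rotor is -1, on the OTHER sheet of the double cover (an odd number of 2*pi turns).
Answer: -1


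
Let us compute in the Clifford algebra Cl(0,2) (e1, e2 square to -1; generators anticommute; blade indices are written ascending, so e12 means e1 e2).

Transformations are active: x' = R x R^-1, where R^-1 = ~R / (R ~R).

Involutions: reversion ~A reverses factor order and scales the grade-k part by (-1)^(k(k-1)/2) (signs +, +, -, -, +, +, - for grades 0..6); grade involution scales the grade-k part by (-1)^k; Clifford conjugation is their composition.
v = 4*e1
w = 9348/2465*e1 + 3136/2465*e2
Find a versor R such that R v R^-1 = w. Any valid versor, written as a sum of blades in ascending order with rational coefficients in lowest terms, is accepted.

Take R = v + w = 19208/2465*e1 + 3136/2465*e2. Because q(v) = q(w) = -16, conjugation by R sends v exactly to w.
Answer: 19208/2465*e1 + 3136/2465*e2


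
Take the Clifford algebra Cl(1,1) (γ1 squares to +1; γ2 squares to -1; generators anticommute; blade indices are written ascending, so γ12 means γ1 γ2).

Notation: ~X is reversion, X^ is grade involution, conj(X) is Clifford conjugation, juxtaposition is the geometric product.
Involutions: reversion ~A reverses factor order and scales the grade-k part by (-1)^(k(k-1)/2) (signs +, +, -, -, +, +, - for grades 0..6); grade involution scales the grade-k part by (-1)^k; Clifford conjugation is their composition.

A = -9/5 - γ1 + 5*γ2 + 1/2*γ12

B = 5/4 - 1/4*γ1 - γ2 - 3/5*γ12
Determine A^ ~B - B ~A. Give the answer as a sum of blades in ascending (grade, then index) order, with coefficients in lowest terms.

first term: -36/5 - 4/5*γ1 - 149/40*γ2 - 541/200*γ12
second term: 33/10 + 27/10*γ1 + 303/40*γ2 - 359/200*γ12
Answer: -21/2 - 7/2*γ1 - 113/10*γ2 - 91/100*γ12


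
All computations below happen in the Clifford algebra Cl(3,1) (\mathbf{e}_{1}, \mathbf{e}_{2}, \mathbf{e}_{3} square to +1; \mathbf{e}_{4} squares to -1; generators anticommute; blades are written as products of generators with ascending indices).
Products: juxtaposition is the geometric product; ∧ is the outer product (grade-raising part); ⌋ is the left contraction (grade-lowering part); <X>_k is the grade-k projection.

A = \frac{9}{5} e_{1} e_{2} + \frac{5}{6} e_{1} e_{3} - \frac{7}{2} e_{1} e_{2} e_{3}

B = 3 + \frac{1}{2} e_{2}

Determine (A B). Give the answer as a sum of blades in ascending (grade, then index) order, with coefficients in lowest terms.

step 1: \frac{9}{10} e_{1} + \frac{27}{5} e_{1} e_{2} + \frac{17}{4} e_{1} e_{3} - \frac{131}{12} e_{1} e_{2} e_{3}
Answer: \frac{9}{10} e_{1} + \frac{27}{5} e_{1} e_{2} + \frac{17}{4} e_{1} e_{3} - \frac{131}{12} e_{1} e_{2} e_{3}


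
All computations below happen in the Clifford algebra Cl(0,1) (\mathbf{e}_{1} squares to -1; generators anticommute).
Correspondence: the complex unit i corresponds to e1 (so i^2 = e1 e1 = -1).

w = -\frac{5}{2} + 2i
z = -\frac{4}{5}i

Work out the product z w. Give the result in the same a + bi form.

In blades: z = -\frac{4}{5} e_{1}, w = -\frac{5}{2} + 2 e_{1}.
Distribute z over w term by term (generator squares from the signature, products reordered to ascending indices): (-\frac{4}{5} e_{1})*w = \frac{8}{5} + 2 e_{1}.
Sum: \frac{8}{5} + 2 e_{1}; translating back through the correspondence:
Answer: \frac{8}{5} + 2i


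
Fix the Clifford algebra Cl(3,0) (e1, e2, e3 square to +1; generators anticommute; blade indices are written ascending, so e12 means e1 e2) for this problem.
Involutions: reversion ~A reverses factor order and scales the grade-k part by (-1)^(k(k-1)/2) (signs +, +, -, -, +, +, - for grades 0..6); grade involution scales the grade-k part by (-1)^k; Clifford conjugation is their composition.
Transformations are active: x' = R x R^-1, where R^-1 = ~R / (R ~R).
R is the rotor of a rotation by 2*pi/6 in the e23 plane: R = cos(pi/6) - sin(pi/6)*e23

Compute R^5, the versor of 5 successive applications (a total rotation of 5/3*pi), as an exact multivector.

The rotor phase is half the rotation angle and phases add under composition, so 5 steps in the e23 plane accumulate phase 5*(pi/6) = 5*pi/6: R^5 = cos(5*pi/6) - sin(5*pi/6)*e23.
cos(5*pi/6) = -sqrt(3)/2 and sin(5*pi/6) = 1/2, so R^5 = -sqrt(3)/2 - 1/2*e23. The net rotation is 5/3*pi; the rotor keeps the half-angle phase exactly.
Answer: -sqrt(3)/2 - 1/2*e23


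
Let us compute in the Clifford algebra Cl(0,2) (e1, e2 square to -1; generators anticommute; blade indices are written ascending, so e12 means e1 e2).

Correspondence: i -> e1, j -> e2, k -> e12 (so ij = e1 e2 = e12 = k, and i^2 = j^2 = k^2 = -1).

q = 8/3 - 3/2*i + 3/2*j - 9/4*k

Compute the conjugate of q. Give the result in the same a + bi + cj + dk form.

In blades: q = 8/3 - 3/2*e1 + 3/2*e2 - 9/4*e12.
Conjugation here is Clifford conjugation: the scalar is fixed and the grade-1 and grade-2 blades all flip sign, giving 8/3 + 3/2*e1 - 3/2*e2 + 9/4*e12; translating back:
Answer: 8/3 + 3/2*i - 3/2*j + 9/4*k


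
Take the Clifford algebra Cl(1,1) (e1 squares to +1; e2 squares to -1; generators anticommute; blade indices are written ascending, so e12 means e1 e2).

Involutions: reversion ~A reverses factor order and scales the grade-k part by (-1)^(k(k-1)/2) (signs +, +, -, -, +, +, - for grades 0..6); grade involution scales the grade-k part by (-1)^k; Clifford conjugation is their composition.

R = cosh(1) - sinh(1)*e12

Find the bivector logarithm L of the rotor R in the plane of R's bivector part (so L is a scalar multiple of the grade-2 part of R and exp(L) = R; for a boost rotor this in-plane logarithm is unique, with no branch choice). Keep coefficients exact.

The scalar part of R is cosh(1), which determines |rapidity| via cosh; the sign lives in the bivector part, and pairing them (bivector part over sinh of the rapidity = the plane) gives the unique in-plane L = rapidity * plane.
Concretely: cosh(rapidity) = cosh(1) gives rapidity = ±1, and since rapidity/sinh(rapidity) is even the sign is immaterial: L = (rapidity/sinh(rapidity)) * <R>_2 = (1/sinh(1)) * <R>_2.
Answer: -e12


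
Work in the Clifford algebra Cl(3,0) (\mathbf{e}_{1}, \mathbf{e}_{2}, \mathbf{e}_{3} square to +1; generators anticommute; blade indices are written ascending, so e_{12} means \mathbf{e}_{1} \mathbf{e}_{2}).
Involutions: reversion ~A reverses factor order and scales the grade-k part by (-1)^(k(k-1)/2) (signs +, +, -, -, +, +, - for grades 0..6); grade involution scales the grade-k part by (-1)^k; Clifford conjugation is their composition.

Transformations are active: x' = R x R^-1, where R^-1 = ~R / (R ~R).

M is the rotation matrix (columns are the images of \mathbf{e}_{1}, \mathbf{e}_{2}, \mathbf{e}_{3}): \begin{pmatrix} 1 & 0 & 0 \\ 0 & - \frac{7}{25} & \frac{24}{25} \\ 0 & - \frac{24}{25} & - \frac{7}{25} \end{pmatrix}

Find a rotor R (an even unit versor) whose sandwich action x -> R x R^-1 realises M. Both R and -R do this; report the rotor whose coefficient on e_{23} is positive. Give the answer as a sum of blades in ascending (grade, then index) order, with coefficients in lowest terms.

Method: write R = a + b12*e_{12} + b13*e_{13} + b23*e_{23} with a^2 + b12^2 + b13^2 + b23^2 = 1 (so R^-1 = ~R). Expanding the columns R e_j ~R gives tr M = 4a^2 - 1 and, from the antisymmetric part, M21 - M12 = -4a*b12, M13 - M31 = 4a*b13, M32 - M23 = -4a*b23.
Here tr M = \frac{11}{25}, so a^2 = (1 + tr M)/4 = \frac{9}{25} and a = ±\frac{3}{5}. Taking a = \frac{3}{5}: M21 - M12 = 0, M13 - M31 = 0, M32 - M23 = -\frac{48}{25}, giving b12 = 0, b13 = 0, b23 = \frac{4}{5}, i.e. R = \frac{3}{5} + \frac{4}{5} e_{23}.
Its e_{23} coefficient is already positive.
Answer: \frac{3}{5} + \frac{4}{5} e_{23}. Recall the cover is two-to-one: with M of trace \frac{11}{25}, both preimages act alike, and the stated e_{23} sign chooses the sheet.


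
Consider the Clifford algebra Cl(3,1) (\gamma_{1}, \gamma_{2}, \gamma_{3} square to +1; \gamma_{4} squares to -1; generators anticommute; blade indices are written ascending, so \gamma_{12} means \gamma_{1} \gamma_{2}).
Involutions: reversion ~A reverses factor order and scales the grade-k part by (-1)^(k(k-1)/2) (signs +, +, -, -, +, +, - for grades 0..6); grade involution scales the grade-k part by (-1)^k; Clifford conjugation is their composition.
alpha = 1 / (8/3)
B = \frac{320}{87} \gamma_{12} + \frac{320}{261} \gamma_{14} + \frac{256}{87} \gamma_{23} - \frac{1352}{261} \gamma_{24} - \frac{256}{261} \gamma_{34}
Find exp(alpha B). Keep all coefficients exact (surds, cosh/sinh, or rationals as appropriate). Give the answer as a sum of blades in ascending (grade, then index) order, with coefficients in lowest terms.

B^2 term by term: the squares give (\frac{320}{87})^2*(\gamma_{12})^2 + (\frac{320}{261})^2*(\gamma_{14})^2 + (\frac{256}{87})^2*(\gamma_{23})^2 + (-\frac{1352}{261})^2*(\gamma_{24})^2 + (-\frac{256}{261})^2*(\gamma_{34})^2 = \frac{102400}{7569}*(-1) + \frac{102400}{68121}*(+1) + \frac{65536}{7569}*(-1) + \frac{1827904}{68121}*(+1) + \frac{65536}{68121}*(+1) = \frac{64}{9} (each basis 2-blade squares to minus the product of its generators' squares); cross terms between blades sharing an index anticommute and cancel; the commuting (index-disjoint) pairs give grade-4 terms 2*c*c'*(blade product), which cancel blade by blade — \gamma_{1234}: -\frac{163840}{22707} + \frac{163840}{22707} = 0 — confirming B is simple. So B^2 = \frac{64}{9}.
B^2 = \frac{64}{9} — the positive square puts this in the hyperbolic regime; l = \frac{8}{3}, alpha*l = 1, so exp(alpha B) = cosh(1) + (sinh(1)/(\frac{8}{3}))*B = \cosh{\left(1 \right)} + (\frac{3 \sinh{\left(1 \right)}}{8})*B.
Answer: \cosh{\left(1 \right)} + \frac{40 \sinh{\left(1 \right)}}{29} \gamma_{12} + \frac{40 \sinh{\left(1 \right)}}{87} \gamma_{14} + \frac{32 \sinh{\left(1 \right)}}{29} \gamma_{23} - \frac{169 \sinh{\left(1 \right)}}{87} \gamma_{24} - \frac{32 \sinh{\left(1 \right)}}{87} \gamma_{34}


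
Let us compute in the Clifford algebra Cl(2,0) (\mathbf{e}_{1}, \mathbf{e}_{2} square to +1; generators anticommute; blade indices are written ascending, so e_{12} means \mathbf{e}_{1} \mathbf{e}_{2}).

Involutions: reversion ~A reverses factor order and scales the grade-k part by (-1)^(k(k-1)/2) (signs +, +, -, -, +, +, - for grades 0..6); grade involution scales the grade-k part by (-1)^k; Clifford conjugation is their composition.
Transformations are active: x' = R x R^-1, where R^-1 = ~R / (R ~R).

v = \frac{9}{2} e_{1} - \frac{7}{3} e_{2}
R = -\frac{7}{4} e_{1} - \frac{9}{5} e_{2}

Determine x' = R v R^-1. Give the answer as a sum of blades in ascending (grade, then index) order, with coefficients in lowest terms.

~R = -\frac{7}{4} e_{1} - \frac{9}{5} e_{2}, and R ~R = \frac{2521}{400}, so R^-1 = ~R / (\frac{2521}{400}).
R v = -\frac{147}{40} + \frac{731}{60} e_{12}
Answer: -\frac{12399}{5042} e_{1} + \frac{33523}{7563} e_{2}


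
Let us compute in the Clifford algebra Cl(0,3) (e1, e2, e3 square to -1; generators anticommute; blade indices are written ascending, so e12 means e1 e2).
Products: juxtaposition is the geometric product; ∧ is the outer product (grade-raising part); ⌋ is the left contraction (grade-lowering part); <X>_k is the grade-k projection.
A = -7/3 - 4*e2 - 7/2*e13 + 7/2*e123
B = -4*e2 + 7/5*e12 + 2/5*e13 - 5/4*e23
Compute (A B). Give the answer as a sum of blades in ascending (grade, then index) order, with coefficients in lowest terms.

step 1: -73/5 - 49/40*e1 + 161/15*e2 - 99/10*e3 + 133/120*e12 - 224/15*e13 + 469/60*e23 - 62/5*e123
Answer: -73/5 - 49/40*e1 + 161/15*e2 - 99/10*e3 + 133/120*e12 - 224/15*e13 + 469/60*e23 - 62/5*e123


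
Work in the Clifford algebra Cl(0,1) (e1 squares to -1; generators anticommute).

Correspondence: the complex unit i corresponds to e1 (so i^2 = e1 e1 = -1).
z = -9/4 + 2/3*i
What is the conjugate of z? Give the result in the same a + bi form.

In blades: z = -9/4 + 2/3*e1.
Conjugation here is Clifford conjugation: the scalar is fixed and the grade-1 and grade-2 blades all flip sign, giving -9/4 - 2/3*e1; translating back:
Answer: -9/4 - 2/3*i


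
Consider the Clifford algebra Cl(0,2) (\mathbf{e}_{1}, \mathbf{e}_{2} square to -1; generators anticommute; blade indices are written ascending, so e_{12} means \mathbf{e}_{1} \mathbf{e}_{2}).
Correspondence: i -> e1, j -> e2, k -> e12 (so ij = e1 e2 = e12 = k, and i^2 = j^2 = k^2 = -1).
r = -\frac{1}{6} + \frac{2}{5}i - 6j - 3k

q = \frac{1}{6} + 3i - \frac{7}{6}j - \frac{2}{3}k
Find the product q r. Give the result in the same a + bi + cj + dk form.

In blades: q = \frac{1}{6} + 3 e_{1} - \frac{7}{6} e_{2} - \frac{2}{3} e_{12}, r = -\frac{1}{6} + \frac{2}{5} e_{1} - 6 e_{2} - 3 e_{12}.
Distribute q over r term by term (generator squares from the signature, products reordered to ascending indices): (\frac{1}{6})*r = -\frac{1}{36} + \frac{1}{15} e_{1} - e_{2} - \frac{1}{2} e_{12}; (3 e_{1})*r = -\frac{6}{5} - \frac{1}{2} e_{1} + 9 e_{2} - 18 e_{12}; (-\frac{7}{6} e_{2})*r = -7 + \frac{7}{2} e_{1} + \frac{7}{36} e_{2} + \frac{7}{15} e_{12}; (-\frac{2}{3} e_{12})*r = -2 - 4 e_{1} - \frac{4}{15} e_{2} + \frac{1}{9} e_{12}.
Sum: -\frac{1841}{180} - \frac{14}{15} e_{1} + \frac{1427}{180} e_{2} - \frac{1613}{90} e_{12}; translating back through the correspondence:
Answer: -\frac{1841}{180} - \frac{14}{15}i + \frac{1427}{180}j - \frac{1613}{90}k


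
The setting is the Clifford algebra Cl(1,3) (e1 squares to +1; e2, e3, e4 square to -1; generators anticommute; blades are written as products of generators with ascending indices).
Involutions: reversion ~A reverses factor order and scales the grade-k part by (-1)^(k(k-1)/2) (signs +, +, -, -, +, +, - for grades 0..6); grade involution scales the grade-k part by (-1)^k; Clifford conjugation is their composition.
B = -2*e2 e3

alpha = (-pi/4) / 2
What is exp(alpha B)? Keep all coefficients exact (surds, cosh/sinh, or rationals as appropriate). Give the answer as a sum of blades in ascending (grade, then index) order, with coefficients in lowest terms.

B^2 = (-2)^2*(e2 e3)^2 = 4*(-1) = -4 (a basis 2-blade squares to minus the product of its generators' squares).
B^2 = -4 — a negative square means the series sums to a rotation: l = 2, alpha*l = -pi/4, so exp(alpha B) = cos(-pi/4) + (sin(-pi/4)/2)*B = sqrt(2)/2 + (-sqrt(2)/4)*B.
Answer: sqrt(2)/2 + sqrt(2)/2*e2 e3


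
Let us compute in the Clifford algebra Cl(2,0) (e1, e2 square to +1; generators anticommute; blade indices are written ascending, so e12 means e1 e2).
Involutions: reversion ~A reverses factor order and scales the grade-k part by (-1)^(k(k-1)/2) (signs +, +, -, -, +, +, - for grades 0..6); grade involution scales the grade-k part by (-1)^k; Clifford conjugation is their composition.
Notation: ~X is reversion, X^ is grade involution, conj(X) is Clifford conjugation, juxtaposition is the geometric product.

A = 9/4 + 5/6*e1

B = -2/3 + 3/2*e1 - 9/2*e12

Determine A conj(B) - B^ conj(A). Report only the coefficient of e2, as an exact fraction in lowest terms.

first term: -11/4 - 283/72*e1 + 15/4*e2 + 81/8*e12
second term: -1/4 - 203/72*e1 - 15/4*e2 - 81/8*e12
Answer: 15/2


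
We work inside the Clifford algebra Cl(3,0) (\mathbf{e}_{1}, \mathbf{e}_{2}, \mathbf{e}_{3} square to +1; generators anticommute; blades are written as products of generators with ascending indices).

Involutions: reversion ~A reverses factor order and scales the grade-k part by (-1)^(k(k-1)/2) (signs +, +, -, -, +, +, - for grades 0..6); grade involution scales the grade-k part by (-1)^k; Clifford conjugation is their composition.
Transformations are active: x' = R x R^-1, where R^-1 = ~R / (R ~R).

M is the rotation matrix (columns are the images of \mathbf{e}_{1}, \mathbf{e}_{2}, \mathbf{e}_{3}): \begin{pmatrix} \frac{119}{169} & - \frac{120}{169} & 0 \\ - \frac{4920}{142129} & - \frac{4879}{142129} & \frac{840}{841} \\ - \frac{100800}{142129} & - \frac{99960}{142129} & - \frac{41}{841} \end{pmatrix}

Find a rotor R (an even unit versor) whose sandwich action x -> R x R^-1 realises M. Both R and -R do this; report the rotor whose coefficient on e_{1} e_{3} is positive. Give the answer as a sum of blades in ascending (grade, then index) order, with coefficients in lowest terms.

Method: write R = a + b12*e_{1} e_{2} + b13*e_{1} e_{3} + b23*e_{2} e_{3} with a^2 + b12^2 + b13^2 + b23^2 = 1 (so R^-1 = ~R). Expanding the columns R e_j ~R gives tr M = 4a^2 - 1 and, from the antisymmetric part, M21 - M12 = -4a*b12, M13 - M31 = 4a*b13, M32 - M23 = -4a*b23.
Here tr M = \frac{88271}{142129}, so a^2 = (1 + tr M)/4 = \frac{57600}{142129} and a = ±\frac{240}{377}. Taking a = \frac{240}{377}: M21 - M12 = \frac{96000}{142129}, M13 - M31 = \frac{100800}{142129}, M32 - M23 = -\frac{241920}{142129}, giving b12 = -\frac{100}{377}, b13 = \frac{105}{377}, b23 = \frac{252}{377}, i.e. R = \frac{240}{377} - \frac{100}{377} e_{1} e_{2} + \frac{105}{377} e_{1} e_{3} + \frac{252}{377} e_{2} e_{3}.
Its e_{1} e_{3} coefficient is already positive.
Answer: \frac{240}{377} - \frac{100}{377} e_{1} e_{2} + \frac{105}{377} e_{1} e_{3} + \frac{252}{377} e_{2} e_{3}. Note: both R and -R realise this M (trace \frac{88271}{142129}); the covering map identifies them, and the e_{1} e_{3}-coefficient sign is the tie-breaker.


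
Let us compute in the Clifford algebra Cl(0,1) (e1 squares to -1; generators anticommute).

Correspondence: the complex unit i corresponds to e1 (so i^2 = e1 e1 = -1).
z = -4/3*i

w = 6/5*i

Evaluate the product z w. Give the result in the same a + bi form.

In blades: z = -4/3*e1, w = 6/5*e1.
Distribute z over w term by term (generator squares from the signature, products reordered to ascending indices): (-4/3*e1)*w = 8/5.
Sum: 8/5; translating back through the correspondence:
Answer: 8/5


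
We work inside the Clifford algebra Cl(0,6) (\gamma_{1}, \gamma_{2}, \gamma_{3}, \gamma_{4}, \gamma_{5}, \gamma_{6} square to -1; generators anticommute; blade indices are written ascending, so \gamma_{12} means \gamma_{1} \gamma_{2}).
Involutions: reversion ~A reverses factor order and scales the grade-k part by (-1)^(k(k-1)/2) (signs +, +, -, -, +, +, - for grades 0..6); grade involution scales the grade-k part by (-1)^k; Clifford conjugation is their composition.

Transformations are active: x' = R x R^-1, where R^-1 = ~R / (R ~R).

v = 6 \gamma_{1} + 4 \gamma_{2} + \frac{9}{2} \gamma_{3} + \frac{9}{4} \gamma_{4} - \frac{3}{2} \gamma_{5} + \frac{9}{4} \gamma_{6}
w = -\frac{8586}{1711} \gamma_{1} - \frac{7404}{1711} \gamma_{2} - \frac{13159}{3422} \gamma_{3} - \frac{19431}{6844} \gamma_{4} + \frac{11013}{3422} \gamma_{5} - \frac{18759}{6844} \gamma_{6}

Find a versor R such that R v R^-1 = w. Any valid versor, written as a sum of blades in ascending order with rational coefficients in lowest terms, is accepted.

Equal squares first: v^2 = w^2 = -\frac{677}{8}. Then v + w = \frac{1680}{1711} \gamma_{1} - \frac{560}{1711} \gamma_{2} + \frac{1120}{1711} \gamma_{3} - \frac{1008}{1711} \gamma_{4} + \frac{2940}{1711} \gamma_{5} - \frac{840}{1711} \gamma_{6} is a versor taking v to w, provided it is invertible.
Answer: \frac{1680}{1711} \gamma_{1} - \frac{560}{1711} \gamma_{2} + \frac{1120}{1711} \gamma_{3} - \frac{1008}{1711} \gamma_{4} + \frac{2940}{1711} \gamma_{5} - \frac{840}{1711} \gamma_{6}


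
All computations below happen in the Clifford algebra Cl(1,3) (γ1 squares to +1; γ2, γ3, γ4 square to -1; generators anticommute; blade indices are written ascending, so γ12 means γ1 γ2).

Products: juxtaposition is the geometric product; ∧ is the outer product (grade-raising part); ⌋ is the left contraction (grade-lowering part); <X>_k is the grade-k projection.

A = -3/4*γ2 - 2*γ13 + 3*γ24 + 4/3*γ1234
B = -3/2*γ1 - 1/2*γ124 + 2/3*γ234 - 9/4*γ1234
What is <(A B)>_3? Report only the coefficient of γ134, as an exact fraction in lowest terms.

step 1: 3 + 43/18*γ1 - 1/3*γ3 - 9/8*γ12 - 27/4*γ13 + 3/8*γ14 - 9/2*γ24 + 1/2*γ34 - 35/6*γ124 + 27/16*γ134 + 3*γ234
step 2: -35/6*γ124 + 27/16*γ134 + 3*γ234
Answer: 27/16


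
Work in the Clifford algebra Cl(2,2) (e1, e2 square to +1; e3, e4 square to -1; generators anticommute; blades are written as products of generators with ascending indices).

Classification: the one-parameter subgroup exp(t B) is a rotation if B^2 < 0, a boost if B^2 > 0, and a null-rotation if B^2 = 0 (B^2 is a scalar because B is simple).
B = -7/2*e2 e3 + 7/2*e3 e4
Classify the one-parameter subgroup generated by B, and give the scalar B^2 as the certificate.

B^2 term by term: the squares give (-7/2)^2*(e2 e3)^2 + (7/2)^2*(e3 e4)^2 = 49/4*(+1) + 49/4*(-1) = 0 (each basis 2-blade squares to minus the product of its generators' squares); cross terms between blades sharing an index anticommute and cancel. So B^2 = 0.
Answer: null-rotation, certificate B^2 = 0. Why this suffices: the scalar 0 survives any versor conjugation, so its sign alone determines the class however B is presented.


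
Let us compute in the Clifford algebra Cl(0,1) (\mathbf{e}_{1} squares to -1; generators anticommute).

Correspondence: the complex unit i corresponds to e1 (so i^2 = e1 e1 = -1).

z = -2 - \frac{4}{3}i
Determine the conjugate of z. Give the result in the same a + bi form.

In blades: z = -2 - \frac{4}{3} e_{1}.
Conjugation here is Clifford conjugation: the scalar is fixed and the grade-1 and grade-2 blades all flip sign, giving -2 + \frac{4}{3} e_{1}; translating back:
Answer: -2 + \frac{4}{3}i


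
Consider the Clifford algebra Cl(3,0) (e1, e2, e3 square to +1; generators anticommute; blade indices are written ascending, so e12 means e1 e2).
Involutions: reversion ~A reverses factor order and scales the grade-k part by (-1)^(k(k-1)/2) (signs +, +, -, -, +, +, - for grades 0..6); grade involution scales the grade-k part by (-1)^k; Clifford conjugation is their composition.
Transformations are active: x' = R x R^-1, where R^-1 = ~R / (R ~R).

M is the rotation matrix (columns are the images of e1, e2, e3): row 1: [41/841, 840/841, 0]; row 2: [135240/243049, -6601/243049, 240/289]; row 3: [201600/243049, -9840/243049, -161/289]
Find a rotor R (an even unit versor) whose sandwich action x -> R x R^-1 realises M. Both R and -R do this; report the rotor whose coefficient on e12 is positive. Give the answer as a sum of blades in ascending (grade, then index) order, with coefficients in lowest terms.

Method: write R = a + b12*e12 + b13*e13 + b23*e23 with a^2 + b12^2 + b13^2 + b23^2 = 1 (so R^-1 = ~R). Expanding the columns R e_j ~R gives tr M = 4a^2 - 1 and, from the antisymmetric part, M21 - M12 = -4a*b12, M13 - M31 = 4a*b13, M32 - M23 = -4a*b23.
Here tr M = -130153/243049, so a^2 = (1 + tr M)/4 = 28224/243049 and a = ±168/493. Taking a = 168/493: M21 - M12 = -107520/243049, M13 - M31 = -201600/243049, M32 - M23 = -211680/243049, giving b12 = 160/493, b13 = -300/493, b23 = 315/493, i.e. R = 168/493 + 160/493*e12 - 300/493*e13 + 315/493*e23.
Its e12 coefficient is already positive.
Answer: 168/493 + 160/493*e12 - 300/493*e13 + 315/493*e23. Recall the cover is two-to-one: with M of trace -130153/243049, both preimages act alike, and the stated e12 sign chooses the sheet.


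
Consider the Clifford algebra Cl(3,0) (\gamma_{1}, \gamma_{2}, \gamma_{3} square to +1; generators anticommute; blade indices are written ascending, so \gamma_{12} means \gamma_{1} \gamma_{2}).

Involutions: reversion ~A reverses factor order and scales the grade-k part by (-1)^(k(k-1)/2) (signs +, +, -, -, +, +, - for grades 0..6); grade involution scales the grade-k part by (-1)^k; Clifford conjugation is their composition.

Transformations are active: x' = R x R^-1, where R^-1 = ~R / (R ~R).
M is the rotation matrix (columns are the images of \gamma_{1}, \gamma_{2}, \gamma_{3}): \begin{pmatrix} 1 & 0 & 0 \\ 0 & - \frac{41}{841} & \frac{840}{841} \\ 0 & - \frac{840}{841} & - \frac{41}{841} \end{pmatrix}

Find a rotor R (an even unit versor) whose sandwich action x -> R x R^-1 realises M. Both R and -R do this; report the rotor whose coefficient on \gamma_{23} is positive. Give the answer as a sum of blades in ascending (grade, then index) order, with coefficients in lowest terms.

Method: write R = a + b12*\gamma_{12} + b13*\gamma_{13} + b23*\gamma_{23} with a^2 + b12^2 + b13^2 + b23^2 = 1 (so R^-1 = ~R). Expanding the columns R e_j ~R gives tr M = 4a^2 - 1 and, from the antisymmetric part, M21 - M12 = -4a*b12, M13 - M31 = 4a*b13, M32 - M23 = -4a*b23.
Here tr M = \frac{759}{841}, so a^2 = (1 + tr M)/4 = \frac{400}{841} and a = ±\frac{20}{29}. Taking a = \frac{20}{29}: M21 - M12 = 0, M13 - M31 = 0, M32 - M23 = -\frac{1680}{841}, giving b12 = 0, b13 = 0, b23 = \frac{21}{29}, i.e. R = \frac{20}{29} + \frac{21}{29} \gamma_{23}.
Its \gamma_{23} coefficient is already positive.
Answer: \frac{20}{29} + \frac{21}{29} \gamma_{23}. Why the constraint matters: R and -R act identically through the sandwich — M has trace \frac{759}{841} either way — so only the sign condition on \gamma_{23} picks one of the two preimages.


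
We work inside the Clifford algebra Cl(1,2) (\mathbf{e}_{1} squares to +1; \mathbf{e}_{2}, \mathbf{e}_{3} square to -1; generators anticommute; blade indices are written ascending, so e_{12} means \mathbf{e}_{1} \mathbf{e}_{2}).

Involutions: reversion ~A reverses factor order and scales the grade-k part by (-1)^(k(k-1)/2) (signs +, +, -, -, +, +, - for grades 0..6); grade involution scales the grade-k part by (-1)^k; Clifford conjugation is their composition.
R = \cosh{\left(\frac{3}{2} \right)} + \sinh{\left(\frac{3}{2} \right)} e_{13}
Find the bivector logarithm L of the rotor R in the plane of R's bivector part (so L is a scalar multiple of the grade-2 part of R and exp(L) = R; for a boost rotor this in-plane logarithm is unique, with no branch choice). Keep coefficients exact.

The scalar part of R is \cosh{\left(\frac{3}{2} \right)}, giving the rapidity magnitude (cosh is even); the bivector part supplies orientation, its quotient by sinh of the rapidity is the plane, and L = rapidity * plane — unique in that plane, since flipping both signs leaves L unchanged.
Concretely: cosh(rapidity) = \cosh{\left(\frac{3}{2} \right)} gives rapidity = ±\frac{3}{2}, and since rapidity/sinh(rapidity) is even the sign is immaterial: L = (rapidity/sinh(rapidity)) * <R>_2 = (\frac{3}{2 \sinh{\left(\frac{3}{2} \right)}}) * <R>_2.
Answer: \frac{3}{2} e_{13}


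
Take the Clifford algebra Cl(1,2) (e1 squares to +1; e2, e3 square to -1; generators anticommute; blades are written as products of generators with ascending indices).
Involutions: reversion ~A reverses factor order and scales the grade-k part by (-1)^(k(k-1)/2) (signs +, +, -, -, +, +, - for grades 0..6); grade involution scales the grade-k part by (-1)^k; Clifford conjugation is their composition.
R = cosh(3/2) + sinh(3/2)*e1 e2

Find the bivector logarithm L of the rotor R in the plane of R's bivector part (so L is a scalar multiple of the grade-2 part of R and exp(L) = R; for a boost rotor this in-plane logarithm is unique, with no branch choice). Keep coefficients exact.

The scalar part of R is cosh(3/2), giving the rapidity magnitude (cosh is even); the bivector part supplies orientation, its quotient by sinh of the rapidity is the plane, and L = rapidity * plane — unique in that plane, since flipping both signs leaves L unchanged.
Concretely: cosh(rapidity) = cosh(3/2) gives rapidity = ±3/2, and since rapidity/sinh(rapidity) is even the sign is immaterial: L = (rapidity/sinh(rapidity)) * <R>_2 = (3/(2*sinh(3/2))) * <R>_2.
Answer: 3/2*e1 e2


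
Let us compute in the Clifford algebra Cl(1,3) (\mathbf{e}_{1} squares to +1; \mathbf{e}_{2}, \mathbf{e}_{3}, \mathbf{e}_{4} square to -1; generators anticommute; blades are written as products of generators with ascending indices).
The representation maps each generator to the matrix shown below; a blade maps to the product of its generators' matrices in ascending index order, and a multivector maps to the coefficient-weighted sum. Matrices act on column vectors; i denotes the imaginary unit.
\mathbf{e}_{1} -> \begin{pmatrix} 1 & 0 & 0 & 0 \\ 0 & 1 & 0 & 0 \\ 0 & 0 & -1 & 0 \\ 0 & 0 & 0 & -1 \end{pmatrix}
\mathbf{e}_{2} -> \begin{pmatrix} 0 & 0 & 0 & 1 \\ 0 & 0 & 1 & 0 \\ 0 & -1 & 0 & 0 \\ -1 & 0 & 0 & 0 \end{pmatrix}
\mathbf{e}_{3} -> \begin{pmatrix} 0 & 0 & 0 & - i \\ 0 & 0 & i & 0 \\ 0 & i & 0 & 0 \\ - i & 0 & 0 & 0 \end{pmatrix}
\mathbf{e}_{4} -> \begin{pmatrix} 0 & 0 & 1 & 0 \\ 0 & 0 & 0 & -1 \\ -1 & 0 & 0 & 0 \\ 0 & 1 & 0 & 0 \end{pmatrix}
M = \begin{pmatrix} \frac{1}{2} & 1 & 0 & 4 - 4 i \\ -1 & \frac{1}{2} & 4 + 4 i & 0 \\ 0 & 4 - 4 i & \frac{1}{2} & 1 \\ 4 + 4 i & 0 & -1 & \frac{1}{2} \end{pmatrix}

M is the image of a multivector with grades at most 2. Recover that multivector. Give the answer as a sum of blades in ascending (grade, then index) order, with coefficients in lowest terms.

Method: the blade images are trace-orthogonal — tr(rho(e_A) rho(e_B)^-1) = 4 if A = B and 0 otherwise — and rho(e_A)^-1 = (e_A)^2 * rho(e_A) with (e_A)^2 = +1 or -1, so the coefficient of e_A in the preimage is (e_A)^2 * tr(M rho(e_A))/4.
Nonzero projections over blades of grade <= 2: 1: (1)^2 = +1, tr(M 1) = 2, coefficient \frac{1}{2}; e_{1} e_{2}: (e_{1} e_{2})^2 = +1, tr(M rho(e_{1} e_{2})) = 16, coefficient 4; e_{1} e_{3}: (e_{1} e_{3})^2 = +1, tr(M rho(e_{1} e_{3})) = 16, coefficient 4; e_{2} e_{4}: (e_{2} e_{4})^2 = -1, tr(M rho(e_{2} e_{4})) = -4, coefficient 1. Every other blade of grade <= 2 projects to 0.
Answer: \frac{1}{2} + 4 e_{1} e_{2} + 4 e_{1} e_{3} + e_{2} e_{4}


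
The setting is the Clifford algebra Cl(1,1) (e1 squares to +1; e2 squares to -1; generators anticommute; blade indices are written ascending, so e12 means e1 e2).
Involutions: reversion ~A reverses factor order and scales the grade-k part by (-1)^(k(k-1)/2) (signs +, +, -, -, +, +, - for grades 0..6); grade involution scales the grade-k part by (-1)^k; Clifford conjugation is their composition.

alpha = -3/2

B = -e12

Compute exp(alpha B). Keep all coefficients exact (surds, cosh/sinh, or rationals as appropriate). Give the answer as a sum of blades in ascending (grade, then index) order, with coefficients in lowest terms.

B^2 = (-1)^2*(e12)^2 = 1*(+1) = 1 (a basis 2-blade squares to minus the product of its generators' squares).
B^2 = 1 — the series telescopes hyperbolically here: l = 1, alpha*l = -3/2, so exp(alpha B) = cosh(-3/2) + (sinh(-3/2)/1)*B = cosh(3/2) + (-sinh(3/2))*B.
Answer: cosh(3/2) + sinh(3/2)*e12
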